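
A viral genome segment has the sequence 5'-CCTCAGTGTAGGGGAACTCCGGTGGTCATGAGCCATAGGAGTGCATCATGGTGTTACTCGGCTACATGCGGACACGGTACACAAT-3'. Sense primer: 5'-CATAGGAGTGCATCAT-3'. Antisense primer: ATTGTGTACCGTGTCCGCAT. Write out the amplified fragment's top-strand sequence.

Forward primer CATAGGAGTGCATCAT is found on the top strand at positions 34–49.
Taking the reverse complement of ATTGTGTACCGTGTCCGCAT gives ATGCGGACACGGTACACAAT, found at positions 66–85 on the template; the primer anneals here to the top strand with its 3' end pointing upstream.
The product is the template from position 34 through 85 (52 bp).

5'-CATAGGAGTGCATCATGGTGTTACTCGGCTACATGCGGACACGGTACACAAT-3'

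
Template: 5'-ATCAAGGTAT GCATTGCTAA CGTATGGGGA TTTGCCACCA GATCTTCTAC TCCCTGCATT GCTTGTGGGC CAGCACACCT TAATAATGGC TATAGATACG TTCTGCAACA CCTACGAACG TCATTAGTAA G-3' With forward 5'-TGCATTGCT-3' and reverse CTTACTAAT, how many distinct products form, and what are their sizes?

The forward primer TGCATTGCT matches the top strand at positions 10–18, 55–63.
The reverse primer's reverse complement is ATTAGTAAG, matching at positions 123–131.
Each forward site pairs with the reverse site to give a product ending at position 131: sizes 122, 77 bp.

Two products: 122 bp, 77 bp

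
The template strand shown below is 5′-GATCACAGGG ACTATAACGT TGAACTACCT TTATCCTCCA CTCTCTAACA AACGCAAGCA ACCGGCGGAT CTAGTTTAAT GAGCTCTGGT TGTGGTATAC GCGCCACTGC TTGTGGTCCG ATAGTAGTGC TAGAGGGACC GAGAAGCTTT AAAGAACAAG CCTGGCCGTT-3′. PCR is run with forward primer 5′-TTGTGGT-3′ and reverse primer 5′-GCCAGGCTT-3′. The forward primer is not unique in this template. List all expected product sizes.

77 bp, 56 bp

The forward primer TTGTGGT matches the top strand at positions 90–96, 111–117.
The reverse primer's reverse complement is AAGCCTGGC, matching at positions 158–166.
Each forward site pairs with the reverse site to give a product ending at position 166: sizes 77, 56 bp.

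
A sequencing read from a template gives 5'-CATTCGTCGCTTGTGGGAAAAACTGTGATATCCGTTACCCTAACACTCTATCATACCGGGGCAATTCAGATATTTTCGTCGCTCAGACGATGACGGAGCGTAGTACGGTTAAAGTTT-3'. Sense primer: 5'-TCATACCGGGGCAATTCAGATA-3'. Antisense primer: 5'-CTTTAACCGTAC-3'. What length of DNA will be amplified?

64 bp

Forward primer TCATACCGGGGCAATTCAGATA is found on the top strand at positions 51–72.
Taking the reverse complement of CTTTAACCGTAC gives GTACGGTTAAAG, found at positions 103–114 on the template; the primer anneals here to the top strand with its 3' end pointing upstream.
The product runs from position 51 to position 114, so its length is 114 − 51 + 1 = 64 bp.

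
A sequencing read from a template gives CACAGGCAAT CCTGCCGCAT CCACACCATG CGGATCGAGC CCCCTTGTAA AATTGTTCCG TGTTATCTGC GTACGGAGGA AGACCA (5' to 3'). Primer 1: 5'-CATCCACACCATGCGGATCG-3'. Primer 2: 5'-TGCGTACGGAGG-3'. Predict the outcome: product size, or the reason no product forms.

Primer 1 (CATCCACACCATGCGGATCG) matches the top strand at positions 18–37 (3' end points downstream).
Primer 2 (TGCGTACGGAGG) also matches the top strand directly, at positions 68–79 — its reverse complement CCTCCGTACGCA is not present.
Both primers anneal to the bottom strand with 3' ends pointing the same way, so neither can prime synthesis back toward the other.

No product — both primers anneal to the same strand and extend in the same direction.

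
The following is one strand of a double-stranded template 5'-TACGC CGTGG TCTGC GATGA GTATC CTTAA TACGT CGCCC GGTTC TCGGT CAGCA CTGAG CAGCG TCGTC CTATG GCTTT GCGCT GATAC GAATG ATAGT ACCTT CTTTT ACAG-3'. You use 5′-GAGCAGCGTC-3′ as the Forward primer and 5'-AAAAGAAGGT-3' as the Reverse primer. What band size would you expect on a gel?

Forward primer GAGCAGCGTC is found on the top strand at positions 58–67.
Taking the reverse complement of AAAAGAAGGT gives ACCTTCTTTT, found at positions 101–110 on the template; the primer anneals here to the top strand with its 3' end pointing upstream.
Amplicon spans positions 58–110: 53 bp.

53 bp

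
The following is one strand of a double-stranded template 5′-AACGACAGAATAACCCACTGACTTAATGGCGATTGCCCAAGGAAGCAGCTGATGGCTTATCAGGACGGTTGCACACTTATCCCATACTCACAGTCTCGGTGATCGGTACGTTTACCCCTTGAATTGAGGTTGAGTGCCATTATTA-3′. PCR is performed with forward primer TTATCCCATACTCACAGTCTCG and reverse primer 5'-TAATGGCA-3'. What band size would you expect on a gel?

66 bp

Forward primer TTATCCCATACTCACAGTCTCG is found on the top strand at positions 77–98.
The reverse primer's reverse complement is TGCCATTA, which matches the template at positions 135–142.
Amplicon spans positions 77–142: 66 bp.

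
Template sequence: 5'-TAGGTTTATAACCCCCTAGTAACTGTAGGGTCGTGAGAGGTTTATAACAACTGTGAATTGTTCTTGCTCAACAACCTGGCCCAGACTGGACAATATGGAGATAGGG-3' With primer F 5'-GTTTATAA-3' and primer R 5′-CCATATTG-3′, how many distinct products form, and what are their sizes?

The forward primer GTTTATAA matches the top strand at positions 4–11, 40–47.
The reverse primer's reverse complement is CAATATGG, matching at positions 91–98.
Each forward site pairs with the reverse site to give a product ending at position 98: sizes 95, 59 bp.

Two products: 95 bp, 59 bp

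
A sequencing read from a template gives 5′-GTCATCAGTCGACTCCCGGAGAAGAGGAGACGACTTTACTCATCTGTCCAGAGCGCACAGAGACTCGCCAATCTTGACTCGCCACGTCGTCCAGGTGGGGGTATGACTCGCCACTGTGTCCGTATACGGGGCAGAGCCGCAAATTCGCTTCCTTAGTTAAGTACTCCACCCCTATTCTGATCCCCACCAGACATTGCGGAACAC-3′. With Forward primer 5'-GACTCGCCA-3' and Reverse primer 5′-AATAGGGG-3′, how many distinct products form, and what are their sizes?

The forward primer GACTCGCCA matches the top strand at positions 62–70, 76–84, 105–113.
The reverse primer's reverse complement is CCCCTATT, matching at positions 169–176.
Each forward site pairs with the reverse site to give a product ending at position 176: sizes 115, 101, 72 bp.

Three products: 115 bp, 101 bp, 72 bp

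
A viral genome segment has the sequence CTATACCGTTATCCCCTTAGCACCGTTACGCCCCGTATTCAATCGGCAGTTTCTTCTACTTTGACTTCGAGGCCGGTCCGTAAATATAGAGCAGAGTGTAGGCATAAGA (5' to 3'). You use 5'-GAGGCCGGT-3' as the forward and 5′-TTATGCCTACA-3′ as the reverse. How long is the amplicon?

Forward primer GAGGCCGGT is found on the top strand at positions 69–77.
Reverse complement of the reverse primer: TGTAGGCATAA. This occurs on the top strand at positions 97–107.
The product runs from position 69 to position 107, so its length is 107 − 69 + 1 = 39 bp.

39 bp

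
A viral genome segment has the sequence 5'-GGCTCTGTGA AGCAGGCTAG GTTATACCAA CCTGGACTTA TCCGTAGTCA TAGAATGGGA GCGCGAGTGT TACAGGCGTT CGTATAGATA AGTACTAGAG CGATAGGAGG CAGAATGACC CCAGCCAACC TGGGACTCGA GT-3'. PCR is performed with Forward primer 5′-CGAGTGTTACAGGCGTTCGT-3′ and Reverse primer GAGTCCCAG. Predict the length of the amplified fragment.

The forward primer matches the template at positions 64–83.
Taking the reverse complement of GAGTCCCAG gives CTGGGACTC, found at positions 130–138 on the template; the primer anneals here to the top strand with its 3' end pointing upstream.
Product length = (reverse-primer end) − (forward-primer start) + 1 = 138 − 64 + 1 = 75 bp.

75 bp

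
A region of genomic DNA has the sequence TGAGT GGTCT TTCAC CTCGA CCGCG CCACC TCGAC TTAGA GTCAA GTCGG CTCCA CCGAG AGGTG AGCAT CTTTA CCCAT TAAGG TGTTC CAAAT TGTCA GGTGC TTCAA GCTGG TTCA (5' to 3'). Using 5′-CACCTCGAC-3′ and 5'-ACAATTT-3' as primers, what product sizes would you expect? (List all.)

86 bp, 72 bp

The forward primer CACCTCGAC matches the top strand at positions 13–21, 27–35.
The reverse primer's reverse complement is AAATTGT, matching at positions 92–98.
Each forward site pairs with the reverse site to give a product ending at position 98: sizes 86, 72 bp.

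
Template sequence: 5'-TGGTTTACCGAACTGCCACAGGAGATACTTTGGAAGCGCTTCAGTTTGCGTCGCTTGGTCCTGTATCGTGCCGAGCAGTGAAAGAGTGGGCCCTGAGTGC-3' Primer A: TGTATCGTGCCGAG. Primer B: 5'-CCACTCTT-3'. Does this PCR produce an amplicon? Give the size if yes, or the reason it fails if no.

Yes — a 28 bp product.

Primer A (TGTATCGTGCCGAG) matches the top strand at positions 62–75; it acts as a forward primer.
Primer B's reverse complement is AAGAGTGG, matching the top strand at positions 82–89; it acts as a reverse primer.
The 3' ends face each other across positions 62–89, giving a 28 bp product.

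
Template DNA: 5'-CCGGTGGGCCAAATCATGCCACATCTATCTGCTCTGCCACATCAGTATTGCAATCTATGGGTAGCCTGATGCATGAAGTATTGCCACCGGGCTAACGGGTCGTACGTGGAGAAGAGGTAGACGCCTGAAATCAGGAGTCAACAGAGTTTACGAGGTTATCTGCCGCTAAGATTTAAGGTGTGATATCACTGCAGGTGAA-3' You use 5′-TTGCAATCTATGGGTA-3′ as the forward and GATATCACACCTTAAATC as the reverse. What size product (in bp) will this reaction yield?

The forward primer matches the template at positions 48–63.
Taking the reverse complement of GATATCACACCTTAAATC gives GATTTAAGGTGTGATATC, found at positions 170–187 on the template; the primer anneals here to the top strand with its 3' end pointing upstream.
The product runs from position 48 to position 187, so its length is 187 − 48 + 1 = 140 bp.

140 bp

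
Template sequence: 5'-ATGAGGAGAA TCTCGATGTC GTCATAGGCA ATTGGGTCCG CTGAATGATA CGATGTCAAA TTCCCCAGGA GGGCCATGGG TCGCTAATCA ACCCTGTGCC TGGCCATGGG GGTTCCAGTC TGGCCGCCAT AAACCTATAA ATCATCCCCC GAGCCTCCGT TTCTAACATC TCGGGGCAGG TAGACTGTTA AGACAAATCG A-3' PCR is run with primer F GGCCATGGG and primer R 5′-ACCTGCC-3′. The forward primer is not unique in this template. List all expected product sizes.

110 bp, 80 bp

The forward primer GGCCATGGG matches the top strand at positions 72–80, 102–110.
The reverse primer's reverse complement is GGCAGGT, matching at positions 175–181.
Each forward site pairs with the reverse site to give a product ending at position 181: sizes 110, 80 bp.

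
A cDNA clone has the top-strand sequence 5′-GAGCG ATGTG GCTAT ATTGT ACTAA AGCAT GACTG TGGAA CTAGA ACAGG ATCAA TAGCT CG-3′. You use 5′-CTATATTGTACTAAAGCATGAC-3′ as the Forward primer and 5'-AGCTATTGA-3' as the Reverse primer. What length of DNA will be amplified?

Scanning the template, CTATATTGTACTAAAGCATGAC occurs at positions 12–33; this primer anneals to the bottom strand there with its 3' end pointing downstream.
Taking the reverse complement of AGCTATTGA gives TCAATAGCT, found at positions 52–60 on the template; the primer anneals here to the top strand with its 3' end pointing upstream.
Amplicon spans positions 12–60: 49 bp.

49 bp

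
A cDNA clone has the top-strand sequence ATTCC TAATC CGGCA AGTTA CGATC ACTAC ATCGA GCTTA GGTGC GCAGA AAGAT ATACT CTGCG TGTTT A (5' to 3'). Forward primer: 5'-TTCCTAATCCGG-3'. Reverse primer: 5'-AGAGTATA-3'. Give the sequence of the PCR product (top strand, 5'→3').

The forward primer matches the template at positions 2–13.
The reverse primer's reverse complement is TATACTCT, which matches the template at positions 55–62.
The product is the template from position 2 through 62 (61 bp).

5'-TTCCTAATCCGGCAAGTTACGATCACTACATCGAGCTTAGGTGCGCAGAAAGATATACTCT-3'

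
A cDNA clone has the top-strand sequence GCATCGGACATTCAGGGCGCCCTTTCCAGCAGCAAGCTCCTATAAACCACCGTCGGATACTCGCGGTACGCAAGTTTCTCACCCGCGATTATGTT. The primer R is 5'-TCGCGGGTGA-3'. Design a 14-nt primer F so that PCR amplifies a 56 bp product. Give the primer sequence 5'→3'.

5'-CAAGCTCCTATAAA-3'

The reverse primer's reverse complement TCACCCGCGA matches the template at positions 79–88, so the product ends at position 88.
A 56 bp product then starts at position 88 − 56 + 1 = 33.
The forward primer is identical to the top strand there: CAAGCTCCTATAAA.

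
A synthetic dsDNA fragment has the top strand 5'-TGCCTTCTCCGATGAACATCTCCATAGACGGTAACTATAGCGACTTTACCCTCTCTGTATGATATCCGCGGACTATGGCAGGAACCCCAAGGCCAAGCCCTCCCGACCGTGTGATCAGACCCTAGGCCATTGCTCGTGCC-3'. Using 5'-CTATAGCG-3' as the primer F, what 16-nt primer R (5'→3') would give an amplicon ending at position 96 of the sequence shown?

The forward primer binds at positions 35–42; the product's 3' end on the top strand is position 96.
The reverse primer anneals to the top strand over positions 81–96, i.e. to GGAACCCCAAGGCCAA.
Its sequence written 5'→3' is the reverse complement: TTGGCCTTGGGGTTCC.

5'-TTGGCCTTGGGGTTCC-3'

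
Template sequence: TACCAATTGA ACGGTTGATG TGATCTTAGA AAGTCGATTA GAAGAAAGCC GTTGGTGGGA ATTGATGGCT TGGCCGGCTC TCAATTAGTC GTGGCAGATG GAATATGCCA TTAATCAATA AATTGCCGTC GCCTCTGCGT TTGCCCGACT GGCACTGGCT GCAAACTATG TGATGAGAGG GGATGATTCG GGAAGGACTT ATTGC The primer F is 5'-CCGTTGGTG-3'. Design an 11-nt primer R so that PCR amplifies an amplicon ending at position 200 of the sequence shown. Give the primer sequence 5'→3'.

The forward primer binds at positions 49–57; the product's 3' end on the top strand is position 200.
The reverse primer anneals to the top strand over positions 190–200, i.e. to GGGAAGGACTT.
Its sequence written 5'→3' is the reverse complement: AAGTCCTTCCC.

5'-AAGTCCTTCCC-3'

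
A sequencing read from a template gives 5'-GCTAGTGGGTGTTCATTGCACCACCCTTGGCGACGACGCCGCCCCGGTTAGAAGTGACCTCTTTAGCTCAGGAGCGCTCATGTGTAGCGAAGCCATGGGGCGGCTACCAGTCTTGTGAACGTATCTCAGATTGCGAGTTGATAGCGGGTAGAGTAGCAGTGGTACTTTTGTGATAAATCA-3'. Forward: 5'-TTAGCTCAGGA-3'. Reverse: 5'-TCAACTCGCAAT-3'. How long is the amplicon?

Forward primer TTAGCTCAGGA is found on the top strand at positions 63–73.
Reverse complement of the reverse primer: ATTGCGAGTTGA. This occurs on the top strand at positions 130–141.
Amplicon spans positions 63–141: 79 bp.

79 bp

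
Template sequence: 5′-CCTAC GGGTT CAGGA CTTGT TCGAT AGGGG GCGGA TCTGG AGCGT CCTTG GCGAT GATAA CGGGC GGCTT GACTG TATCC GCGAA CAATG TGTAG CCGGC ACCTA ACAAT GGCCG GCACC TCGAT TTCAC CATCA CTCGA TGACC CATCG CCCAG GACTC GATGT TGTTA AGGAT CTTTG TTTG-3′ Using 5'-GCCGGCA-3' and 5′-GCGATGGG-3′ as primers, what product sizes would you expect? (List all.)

The forward primer GCCGGCA matches the top strand at positions 95–101, 112–118.
The reverse primer's reverse complement is CCCATCGC, matching at positions 144–151.
Each forward site pairs with the reverse site to give a product ending at position 151: sizes 57, 40 bp.

57 bp, 40 bp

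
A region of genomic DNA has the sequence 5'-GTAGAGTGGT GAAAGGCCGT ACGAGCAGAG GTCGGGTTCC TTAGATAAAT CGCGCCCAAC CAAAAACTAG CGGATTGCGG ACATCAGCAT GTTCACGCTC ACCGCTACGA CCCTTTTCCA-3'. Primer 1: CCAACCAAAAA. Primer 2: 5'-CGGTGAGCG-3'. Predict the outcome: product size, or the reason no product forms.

Yes — a 49 bp product.

Primer 1 (CCAACCAAAAA) matches the top strand at positions 56–66; it acts as a forward primer.
Primer 2's reverse complement is CGCTCACCG, matching the top strand at positions 96–104; it acts as a reverse primer.
The 3' ends face each other across positions 56–104, giving a 49 bp product.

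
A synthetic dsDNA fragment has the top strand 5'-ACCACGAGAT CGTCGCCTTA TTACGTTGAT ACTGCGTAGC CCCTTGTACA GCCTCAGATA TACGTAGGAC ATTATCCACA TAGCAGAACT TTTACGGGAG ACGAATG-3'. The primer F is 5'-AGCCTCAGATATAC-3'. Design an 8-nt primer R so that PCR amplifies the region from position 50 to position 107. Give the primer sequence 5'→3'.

5'-CATTCGTC-3'

The product's 3' end on the top strand is position 107.
The reverse primer anneals to the top strand over positions 100–107, i.e. to GACGAATG.
Its sequence written 5'→3' is the reverse complement: CATTCGTC.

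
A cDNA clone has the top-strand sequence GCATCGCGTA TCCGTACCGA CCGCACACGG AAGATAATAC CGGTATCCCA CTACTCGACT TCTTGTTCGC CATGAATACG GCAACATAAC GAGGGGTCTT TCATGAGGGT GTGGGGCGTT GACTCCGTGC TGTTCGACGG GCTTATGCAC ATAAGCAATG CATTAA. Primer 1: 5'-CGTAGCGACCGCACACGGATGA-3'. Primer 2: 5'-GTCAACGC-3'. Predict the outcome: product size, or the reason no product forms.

No product — primer 1 has no binding site in the template.

Primer 1 (CGTAGCGACCGCACACGGATGA) does not match the top strand, and its reverse complement TCATCCGTGTGCGGTCGCTACG does not match either.
With no annealing site for primer 1, no amplification occurs.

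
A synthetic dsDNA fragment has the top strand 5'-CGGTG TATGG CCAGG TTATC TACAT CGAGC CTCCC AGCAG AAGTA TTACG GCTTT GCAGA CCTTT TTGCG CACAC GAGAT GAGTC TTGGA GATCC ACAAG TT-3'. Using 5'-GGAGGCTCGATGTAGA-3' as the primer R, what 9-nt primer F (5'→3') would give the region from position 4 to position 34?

The reverse primer's reverse complement TCTACATCGAGCCTCC matches the template at positions 19–34; the product starts at position 4.
The forward primer is identical to the top strand over positions 4–12: TGTATGGCC.

5'-TGTATGGCC-3'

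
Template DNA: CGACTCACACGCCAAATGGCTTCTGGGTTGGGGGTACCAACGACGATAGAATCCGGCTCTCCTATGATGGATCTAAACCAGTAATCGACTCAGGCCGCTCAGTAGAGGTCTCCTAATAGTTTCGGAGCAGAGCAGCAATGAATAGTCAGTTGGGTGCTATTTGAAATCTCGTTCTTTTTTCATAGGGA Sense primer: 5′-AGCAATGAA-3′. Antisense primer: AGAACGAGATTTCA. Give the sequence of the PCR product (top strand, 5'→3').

5'-AGCAATGAATAGTCAGTTGGGTGCTATTTGAAATCTCGTTCT-3'

The forward primer matches the template at positions 134–142.
Reverse complement of the reverse primer: TGAAATCTCGTTCT. This occurs on the top strand at positions 162–175.
The product is the template from position 134 through 175 (42 bp).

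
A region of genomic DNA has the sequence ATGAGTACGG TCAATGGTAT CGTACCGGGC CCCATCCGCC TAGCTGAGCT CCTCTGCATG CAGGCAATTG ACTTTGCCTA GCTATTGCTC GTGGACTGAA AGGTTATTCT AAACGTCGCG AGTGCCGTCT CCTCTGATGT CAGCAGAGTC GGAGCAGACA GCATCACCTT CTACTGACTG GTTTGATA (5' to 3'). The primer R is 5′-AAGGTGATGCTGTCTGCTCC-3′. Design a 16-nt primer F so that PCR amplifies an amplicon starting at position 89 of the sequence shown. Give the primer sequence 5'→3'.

5'-TCGTGGACTGAAAGGT-3'

The reverse primer's reverse complement GGAGCAGACAGCATCACCTT matches the template at positions 151–170; the product starts at position 89.
The forward primer is identical to the top strand over positions 89–104: TCGTGGACTGAAAGGT.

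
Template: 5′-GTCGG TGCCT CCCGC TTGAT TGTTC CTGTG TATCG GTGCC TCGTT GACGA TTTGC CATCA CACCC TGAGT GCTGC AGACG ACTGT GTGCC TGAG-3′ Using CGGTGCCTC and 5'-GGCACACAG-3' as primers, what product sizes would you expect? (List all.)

88 bp, 57 bp

The forward primer CGGTGCCTC matches the top strand at positions 3–11, 34–42.
The reverse primer's reverse complement is CTGTGTGCC, matching at positions 82–90.
Each forward site pairs with the reverse site to give a product ending at position 90: sizes 88, 57 bp.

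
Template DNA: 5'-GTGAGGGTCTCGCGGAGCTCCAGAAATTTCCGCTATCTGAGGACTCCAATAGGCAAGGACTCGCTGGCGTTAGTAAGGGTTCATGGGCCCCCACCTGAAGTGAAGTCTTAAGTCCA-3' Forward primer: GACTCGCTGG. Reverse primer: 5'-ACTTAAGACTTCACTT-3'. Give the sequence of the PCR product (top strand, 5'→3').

The forward primer matches the template at positions 58–67.
Reverse complement of the reverse primer: AAGTGAAGTCTTAAGT. This occurs on the top strand at positions 98–113.
The product is the template from position 58 through 113 (56 bp).

5'-GACTCGCTGGCGTTAGTAAGGGTTCATGGGCCCCCACCTGAAGTGAAGTCTTAAGT-3'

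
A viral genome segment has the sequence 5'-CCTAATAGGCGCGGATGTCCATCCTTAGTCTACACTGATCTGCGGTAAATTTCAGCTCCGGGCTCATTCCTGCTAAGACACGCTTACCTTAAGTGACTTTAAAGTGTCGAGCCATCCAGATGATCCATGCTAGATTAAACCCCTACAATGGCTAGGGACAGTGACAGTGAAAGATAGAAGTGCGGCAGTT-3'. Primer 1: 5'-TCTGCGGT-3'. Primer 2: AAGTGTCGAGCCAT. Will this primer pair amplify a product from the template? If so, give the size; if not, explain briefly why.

Primer 1 (TCTGCGGT) matches the top strand at positions 39–46 (3' end points downstream).
Primer 2 (AAGTGTCGAGCCAT) also matches the top strand directly, at positions 102–115 — its reverse complement ATGGCTCGACACTT is not present.
Both primers anneal to the bottom strand with 3' ends pointing the same way, so neither can prime synthesis back toward the other.

No product — both primers anneal to the same strand and extend in the same direction.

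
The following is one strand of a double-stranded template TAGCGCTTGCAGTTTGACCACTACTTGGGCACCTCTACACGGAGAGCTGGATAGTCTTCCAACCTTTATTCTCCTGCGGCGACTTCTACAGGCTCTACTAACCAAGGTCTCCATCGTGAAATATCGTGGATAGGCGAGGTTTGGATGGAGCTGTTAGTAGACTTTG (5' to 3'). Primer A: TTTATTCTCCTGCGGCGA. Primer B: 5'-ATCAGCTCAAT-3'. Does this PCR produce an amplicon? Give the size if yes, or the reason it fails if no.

No product — primer B has no binding site in the template.

Primer B (ATCAGCTCAAT) does not match the top strand, and its reverse complement ATTGAGCTGAT does not match either.
With no annealing site for primer B, no amplification occurs.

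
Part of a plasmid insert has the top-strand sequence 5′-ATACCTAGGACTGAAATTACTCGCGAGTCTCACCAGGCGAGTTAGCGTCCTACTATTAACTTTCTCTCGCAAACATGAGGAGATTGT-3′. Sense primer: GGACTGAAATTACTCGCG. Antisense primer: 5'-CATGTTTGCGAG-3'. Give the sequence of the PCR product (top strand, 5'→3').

5'-GGACTGAAATTACTCGCGAGTCTCACCAGGCGAGTTAGCGTCCTACTATTAACTTTCTCTCGCAAACATG-3'

Scanning the template, GGACTGAAATTACTCGCG occurs at positions 8–25; this primer anneals to the bottom strand there with its 3' end pointing downstream.
Taking the reverse complement of CATGTTTGCGAG gives CTCGCAAACATG, found at positions 66–77 on the template; the primer anneals here to the top strand with its 3' end pointing upstream.
The product is the template from position 8 through 77 (70 bp).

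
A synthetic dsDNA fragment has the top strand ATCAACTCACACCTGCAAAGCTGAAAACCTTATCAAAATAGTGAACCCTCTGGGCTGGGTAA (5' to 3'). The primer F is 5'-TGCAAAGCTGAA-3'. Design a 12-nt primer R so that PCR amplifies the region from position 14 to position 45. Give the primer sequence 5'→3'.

5'-TTCACTATTTTG-3'

The product's 3' end on the top strand is position 45.
The reverse primer anneals to the top strand over positions 34–45, i.e. to CAAAATAGTGAA.
Its sequence written 5'→3' is the reverse complement: TTCACTATTTTG.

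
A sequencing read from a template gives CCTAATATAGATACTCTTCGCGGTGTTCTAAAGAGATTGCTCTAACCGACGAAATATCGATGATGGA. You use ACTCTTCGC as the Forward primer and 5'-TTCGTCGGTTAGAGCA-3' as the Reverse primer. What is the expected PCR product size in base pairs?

The forward primer matches the template at positions 13–21.
Taking the reverse complement of TTCGTCGGTTAGAGCA gives TGCTCTAACCGACGAA, found at positions 38–53 on the template; the primer anneals here to the top strand with its 3' end pointing upstream.
Product length = (reverse-primer end) − (forward-primer start) + 1 = 53 − 13 + 1 = 41 bp.

41 bp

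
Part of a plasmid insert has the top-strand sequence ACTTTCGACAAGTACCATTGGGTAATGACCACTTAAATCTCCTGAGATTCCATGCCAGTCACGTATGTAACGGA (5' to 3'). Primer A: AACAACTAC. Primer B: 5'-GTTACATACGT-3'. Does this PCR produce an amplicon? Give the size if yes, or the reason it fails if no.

No product — primer A has no binding site in the template.

Primer A (AACAACTAC) does not match the top strand, and its reverse complement GTAGTTGTT does not match either.
With no annealing site for primer A, no amplification occurs.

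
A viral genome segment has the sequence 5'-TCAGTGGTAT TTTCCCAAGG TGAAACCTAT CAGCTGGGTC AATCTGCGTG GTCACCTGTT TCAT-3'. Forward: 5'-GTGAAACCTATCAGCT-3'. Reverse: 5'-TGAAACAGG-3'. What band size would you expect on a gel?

Scanning the template, GTGAAACCTATCAGCT occurs at positions 20–35; this primer anneals to the bottom strand there with its 3' end pointing downstream.
Reverse complement of the reverse primer: CCTGTTTCA. This occurs on the top strand at positions 55–63.
Amplicon spans positions 20–63: 44 bp.

44 bp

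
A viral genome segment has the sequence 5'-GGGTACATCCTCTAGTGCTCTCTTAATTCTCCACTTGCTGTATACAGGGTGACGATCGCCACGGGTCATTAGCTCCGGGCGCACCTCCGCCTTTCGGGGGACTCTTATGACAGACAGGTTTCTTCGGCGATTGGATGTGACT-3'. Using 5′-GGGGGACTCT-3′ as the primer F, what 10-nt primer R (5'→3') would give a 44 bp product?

The forward primer binds at positions 96–105, so a 44 bp product ends at position 96 + 44 − 1 = 139.
The reverse primer anneals to the top strand over positions 130–139, i.e. to ATTGGATGTG.
Its sequence written 5'→3' is the reverse complement: CACATCCAAT.

5'-CACATCCAAT-3'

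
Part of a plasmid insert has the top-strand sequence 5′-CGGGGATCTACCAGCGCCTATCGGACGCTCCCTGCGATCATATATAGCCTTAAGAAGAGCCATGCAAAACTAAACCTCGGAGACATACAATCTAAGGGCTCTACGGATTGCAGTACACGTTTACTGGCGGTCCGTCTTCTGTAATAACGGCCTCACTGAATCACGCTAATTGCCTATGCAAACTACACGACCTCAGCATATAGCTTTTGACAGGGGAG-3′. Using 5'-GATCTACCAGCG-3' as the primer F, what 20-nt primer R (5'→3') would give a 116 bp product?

The forward primer binds at positions 5–16, so a 116 bp product ends at position 5 + 116 − 1 = 120.
The reverse primer anneals to the top strand over positions 101–120, i.e. to CTACGGATTGCAGTACACGT.
Its sequence written 5'→3' is the reverse complement: ACGTGTACTGCAATCCGTAG.

5'-ACGTGTACTGCAATCCGTAG-3'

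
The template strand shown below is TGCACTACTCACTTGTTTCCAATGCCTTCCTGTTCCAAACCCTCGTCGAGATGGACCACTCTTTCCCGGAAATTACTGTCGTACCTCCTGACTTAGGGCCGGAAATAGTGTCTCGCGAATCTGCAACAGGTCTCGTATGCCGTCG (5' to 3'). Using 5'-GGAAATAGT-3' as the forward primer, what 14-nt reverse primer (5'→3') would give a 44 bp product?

The forward primer binds at positions 101–109, so a 44 bp product ends at position 101 + 44 − 1 = 144.
The reverse primer anneals to the top strand over positions 131–144, i.e. to TCTCGTATGCCGTC.
Its sequence written 5'→3' is the reverse complement: GACGGCATACGAGA.

5'-GACGGCATACGAGA-3'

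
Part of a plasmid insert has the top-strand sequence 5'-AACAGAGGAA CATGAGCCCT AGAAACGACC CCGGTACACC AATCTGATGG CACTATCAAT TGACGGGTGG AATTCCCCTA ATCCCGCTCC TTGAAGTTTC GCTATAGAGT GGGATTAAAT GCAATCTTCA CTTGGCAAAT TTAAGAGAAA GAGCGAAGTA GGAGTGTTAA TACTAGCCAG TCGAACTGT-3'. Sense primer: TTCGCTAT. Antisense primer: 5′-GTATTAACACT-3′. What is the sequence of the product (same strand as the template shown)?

Forward primer TTCGCTAT is found on the top strand at positions 98–105.
Taking the reverse complement of GTATTAACACT gives AGTGTTAATAC, found at positions 163–173 on the template; the primer anneals here to the top strand with its 3' end pointing upstream.
The product is the template from position 98 through 173 (76 bp).

5'-TTCGCTATAGAGTGGGATTAAATGCAATCTTCACTTGGCAAATTTAAGAGAAAGAGCGAAGTAGGAGTGTTAATAC-3'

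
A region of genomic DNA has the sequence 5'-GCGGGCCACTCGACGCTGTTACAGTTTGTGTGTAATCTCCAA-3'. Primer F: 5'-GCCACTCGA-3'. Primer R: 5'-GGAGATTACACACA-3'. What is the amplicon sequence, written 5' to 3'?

Scanning the template, GCCACTCGA occurs at positions 5–13; this primer anneals to the bottom strand there with its 3' end pointing downstream.
Reverse complement of the reverse primer: TGTGTGTAATCTCC. This occurs on the top strand at positions 27–40.
The product is the template from position 5 through 40 (36 bp).

5'-GCCACTCGACGCTGTTACAGTTTGTGTGTAATCTCC-3'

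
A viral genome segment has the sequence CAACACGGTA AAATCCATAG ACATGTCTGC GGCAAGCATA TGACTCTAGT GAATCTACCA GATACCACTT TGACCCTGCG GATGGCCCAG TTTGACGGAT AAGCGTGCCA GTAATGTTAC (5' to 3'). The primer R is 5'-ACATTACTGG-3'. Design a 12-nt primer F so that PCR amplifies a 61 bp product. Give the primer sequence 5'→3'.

The reverse primer's reverse complement CCAGTAATGT matches the template at positions 108–117, so the product ends at position 117.
A 61 bp product then starts at position 117 − 61 + 1 = 57.
The forward primer is identical to the top strand there: ACCAGATACCAC.

5'-ACCAGATACCAC-3'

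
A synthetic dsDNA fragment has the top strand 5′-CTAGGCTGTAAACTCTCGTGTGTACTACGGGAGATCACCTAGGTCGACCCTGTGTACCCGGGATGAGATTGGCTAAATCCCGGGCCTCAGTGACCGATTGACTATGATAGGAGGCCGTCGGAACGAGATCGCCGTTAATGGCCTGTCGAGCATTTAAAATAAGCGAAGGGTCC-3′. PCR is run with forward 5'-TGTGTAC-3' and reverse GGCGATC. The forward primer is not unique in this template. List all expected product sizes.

The forward primer TGTGTAC matches the top strand at positions 19–25, 51–57.
The reverse primer's reverse complement is GATCGCC, matching at positions 127–133.
Each forward site pairs with the reverse site to give a product ending at position 133: sizes 115, 83 bp.

115 bp, 83 bp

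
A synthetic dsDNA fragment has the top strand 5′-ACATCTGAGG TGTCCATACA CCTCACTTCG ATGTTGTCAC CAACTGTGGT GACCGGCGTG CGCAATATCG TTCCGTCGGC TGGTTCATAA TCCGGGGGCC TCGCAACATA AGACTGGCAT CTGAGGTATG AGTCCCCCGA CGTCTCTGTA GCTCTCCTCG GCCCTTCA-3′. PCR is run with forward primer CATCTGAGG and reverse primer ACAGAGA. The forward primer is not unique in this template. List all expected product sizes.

The forward primer CATCTGAGG matches the top strand at positions 2–10, 118–126.
The reverse primer's reverse complement is TCTCTGT, matching at positions 143–149.
Each forward site pairs with the reverse site to give a product ending at position 149: sizes 148, 32 bp.

148 bp, 32 bp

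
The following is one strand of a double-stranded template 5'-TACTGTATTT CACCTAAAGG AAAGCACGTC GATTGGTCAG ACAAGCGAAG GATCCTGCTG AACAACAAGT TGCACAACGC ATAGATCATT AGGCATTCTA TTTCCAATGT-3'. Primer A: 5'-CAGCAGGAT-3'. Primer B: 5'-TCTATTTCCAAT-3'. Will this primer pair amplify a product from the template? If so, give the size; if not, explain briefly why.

Primer A (CAGCAGGAT) has reverse complement ATCCTGCTG, which matches the top strand at positions 52–60; primer A anneals to the top strand there with its 3' end pointing upstream toward position 52.
Primer B (TCTATTTCCAAT) matches the top strand directly at positions 97–108; it anneals to the bottom strand with its 3' end pointing downstream toward position 108.
The 3' ends diverge (primer A extends toward position 1, primer B toward position 110), so the primers never converge on a shared product.

No product — the primers' 3' ends point away from each other.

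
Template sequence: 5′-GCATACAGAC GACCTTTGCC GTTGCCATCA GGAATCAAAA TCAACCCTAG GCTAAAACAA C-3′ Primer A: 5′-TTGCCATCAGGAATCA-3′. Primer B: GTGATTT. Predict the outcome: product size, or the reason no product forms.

Primer B (GTGATTT) does not match the top strand, and its reverse complement AAATCAC does not match either.
With no annealing site for primer B, no amplification occurs.

No product — primer B has no binding site in the template.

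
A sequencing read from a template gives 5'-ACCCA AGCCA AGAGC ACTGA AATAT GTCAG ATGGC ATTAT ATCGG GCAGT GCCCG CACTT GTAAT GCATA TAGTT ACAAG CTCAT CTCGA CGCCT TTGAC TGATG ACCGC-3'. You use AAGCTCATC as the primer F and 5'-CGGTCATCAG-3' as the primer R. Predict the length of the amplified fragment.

Scanning the template, AAGCTCATC occurs at positions 78–86; this primer anneals to the bottom strand there with its 3' end pointing downstream.
Taking the reverse complement of CGGTCATCAG gives CTGATGACCG, found at positions 100–109 on the template; the primer anneals here to the top strand with its 3' end pointing upstream.
Product length = (reverse-primer end) − (forward-primer start) + 1 = 109 − 78 + 1 = 32 bp.

32 bp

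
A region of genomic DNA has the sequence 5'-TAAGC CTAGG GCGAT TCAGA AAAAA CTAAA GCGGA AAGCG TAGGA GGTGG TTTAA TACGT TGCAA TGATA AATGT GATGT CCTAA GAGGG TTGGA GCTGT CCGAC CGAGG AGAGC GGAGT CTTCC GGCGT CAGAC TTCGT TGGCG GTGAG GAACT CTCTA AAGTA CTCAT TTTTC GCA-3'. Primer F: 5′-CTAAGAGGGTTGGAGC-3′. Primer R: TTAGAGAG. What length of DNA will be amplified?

Forward primer CTAAGAGGGTTGGAGC is found on the top strand at positions 82–97.
Taking the reverse complement of TTAGAGAG gives CTCTCTAA, found at positions 154–161 on the template; the primer anneals here to the top strand with its 3' end pointing upstream.
Product length = (reverse-primer end) − (forward-primer start) + 1 = 161 − 82 + 1 = 80 bp.

80 bp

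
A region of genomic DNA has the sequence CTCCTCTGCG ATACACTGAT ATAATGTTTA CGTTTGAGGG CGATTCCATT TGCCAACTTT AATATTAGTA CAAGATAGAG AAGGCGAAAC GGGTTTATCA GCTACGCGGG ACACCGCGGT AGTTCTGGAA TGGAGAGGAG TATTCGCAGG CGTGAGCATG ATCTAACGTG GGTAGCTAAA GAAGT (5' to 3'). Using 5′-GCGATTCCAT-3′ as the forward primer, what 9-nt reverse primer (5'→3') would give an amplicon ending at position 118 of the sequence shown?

5'-CGCGGTGTC-3'

The forward primer binds at positions 40–49; the product's 3' end on the top strand is position 118.
The reverse primer anneals to the top strand over positions 110–118, i.e. to GACACCGCG.
Its sequence written 5'→3' is the reverse complement: CGCGGTGTC.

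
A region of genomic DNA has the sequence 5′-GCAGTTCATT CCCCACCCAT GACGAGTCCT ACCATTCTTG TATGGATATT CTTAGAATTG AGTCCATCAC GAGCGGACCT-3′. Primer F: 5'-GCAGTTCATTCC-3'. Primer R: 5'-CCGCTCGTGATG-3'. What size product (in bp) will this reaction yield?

76 bp

Scanning the template, GCAGTTCATTCC occurs at positions 1–12; this primer anneals to the bottom strand there with its 3' end pointing downstream.
The reverse primer's reverse complement is CATCACGAGCGG, which matches the template at positions 65–76.
The product runs from position 1 to position 76, so its length is 76 − 1 + 1 = 76 bp.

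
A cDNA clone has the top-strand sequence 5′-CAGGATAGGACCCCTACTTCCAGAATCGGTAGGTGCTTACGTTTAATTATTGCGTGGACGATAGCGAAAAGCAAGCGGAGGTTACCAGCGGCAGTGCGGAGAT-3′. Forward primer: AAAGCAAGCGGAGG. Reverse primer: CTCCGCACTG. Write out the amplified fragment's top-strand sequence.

5'-AAAGCAAGCGGAGGTTACCAGCGGCAGTGCGGAG-3'

Scanning the template, AAAGCAAGCGGAGG occurs at positions 68–81; this primer anneals to the bottom strand there with its 3' end pointing downstream.
Taking the reverse complement of CTCCGCACTG gives CAGTGCGGAG, found at positions 92–101 on the template; the primer anneals here to the top strand with its 3' end pointing upstream.
The product is the template from position 68 through 101 (34 bp).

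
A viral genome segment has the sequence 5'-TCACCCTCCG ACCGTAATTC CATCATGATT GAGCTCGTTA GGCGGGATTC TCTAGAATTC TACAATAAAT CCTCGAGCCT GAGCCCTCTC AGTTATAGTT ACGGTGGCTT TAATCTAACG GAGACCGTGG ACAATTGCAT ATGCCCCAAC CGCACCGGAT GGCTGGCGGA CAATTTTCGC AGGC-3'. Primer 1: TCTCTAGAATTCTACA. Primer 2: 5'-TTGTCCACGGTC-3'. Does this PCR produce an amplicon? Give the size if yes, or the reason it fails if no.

Primer 1 (TCTCTAGAATTCTACA) matches the top strand at positions 49–64; it acts as a forward primer.
Primer 2's reverse complement is GACCGTGGACAA, matching the top strand at positions 123–134; it acts as a reverse primer.
The 3' ends face each other across positions 49–134, giving an 86 bp product.

Yes — an 86 bp product.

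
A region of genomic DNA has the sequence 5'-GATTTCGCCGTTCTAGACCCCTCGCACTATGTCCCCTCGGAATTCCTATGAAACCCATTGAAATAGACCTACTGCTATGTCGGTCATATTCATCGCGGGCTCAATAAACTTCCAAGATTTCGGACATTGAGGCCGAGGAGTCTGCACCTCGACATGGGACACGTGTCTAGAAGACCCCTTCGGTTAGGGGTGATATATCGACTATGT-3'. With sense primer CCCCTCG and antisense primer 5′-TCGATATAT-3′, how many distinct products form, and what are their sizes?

Two products: 184 bp, 169 bp

The forward primer CCCCTCG matches the top strand at positions 18–24, 33–39.
The reverse primer's reverse complement is ATATATCGA, matching at positions 193–201.
Each forward site pairs with the reverse site to give a product ending at position 201: sizes 184, 169 bp.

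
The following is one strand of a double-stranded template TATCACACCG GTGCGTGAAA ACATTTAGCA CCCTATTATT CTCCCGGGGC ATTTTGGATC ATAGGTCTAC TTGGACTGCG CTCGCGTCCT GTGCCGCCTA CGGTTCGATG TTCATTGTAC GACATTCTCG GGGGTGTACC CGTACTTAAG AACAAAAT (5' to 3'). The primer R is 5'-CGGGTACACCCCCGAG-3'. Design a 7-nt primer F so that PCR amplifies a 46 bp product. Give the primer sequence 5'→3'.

5'-CCTACGG-3'

The reverse primer's reverse complement CTCGGGGGTGTACCCG matches the template at positions 127–142, so the product ends at position 142.
A 46 bp product then starts at position 142 − 46 + 1 = 97.
The forward primer is identical to the top strand there: CCTACGG.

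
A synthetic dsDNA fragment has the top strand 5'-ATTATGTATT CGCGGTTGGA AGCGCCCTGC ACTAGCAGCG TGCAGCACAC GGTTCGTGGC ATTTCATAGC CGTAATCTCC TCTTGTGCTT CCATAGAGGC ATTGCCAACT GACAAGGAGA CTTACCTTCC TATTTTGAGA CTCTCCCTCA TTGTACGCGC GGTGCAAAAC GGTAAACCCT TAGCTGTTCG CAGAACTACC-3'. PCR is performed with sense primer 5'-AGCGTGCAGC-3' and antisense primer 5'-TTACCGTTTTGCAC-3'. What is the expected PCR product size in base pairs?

Forward primer AGCGTGCAGC is found on the top strand at positions 37–46.
Taking the reverse complement of TTACCGTTTTGCAC gives GTGCAAAACGGTAA, found at positions 162–175 on the template; the primer anneals here to the top strand with its 3' end pointing upstream.
The product runs from position 37 to position 175, so its length is 175 − 37 + 1 = 139 bp.

139 bp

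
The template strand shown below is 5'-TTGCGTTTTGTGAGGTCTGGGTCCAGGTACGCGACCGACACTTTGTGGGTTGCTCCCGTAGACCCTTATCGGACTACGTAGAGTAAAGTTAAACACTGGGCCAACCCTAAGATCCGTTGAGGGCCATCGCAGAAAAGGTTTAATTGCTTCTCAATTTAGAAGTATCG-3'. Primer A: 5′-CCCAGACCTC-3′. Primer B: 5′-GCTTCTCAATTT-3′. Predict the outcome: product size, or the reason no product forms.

No product — the primers' 3' ends point away from each other.

Primer A (CCCAGACCTC) has reverse complement GAGGTCTGGG, which matches the top strand at positions 12–21; primer A anneals to the top strand there with its 3' end pointing upstream toward position 12.
Primer B (GCTTCTCAATTT) matches the top strand directly at positions 146–157; it anneals to the bottom strand with its 3' end pointing downstream toward position 157.
The 3' ends diverge (primer A extends toward position 1, primer B toward position 167), so the primers never converge on a shared product.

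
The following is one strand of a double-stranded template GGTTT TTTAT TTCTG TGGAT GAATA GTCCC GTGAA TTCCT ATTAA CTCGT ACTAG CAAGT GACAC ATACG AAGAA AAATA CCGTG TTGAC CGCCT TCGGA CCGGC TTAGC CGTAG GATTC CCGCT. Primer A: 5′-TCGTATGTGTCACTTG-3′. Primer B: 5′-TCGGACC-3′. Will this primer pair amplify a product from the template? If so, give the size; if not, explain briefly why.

Primer A (TCGTATGTGTCACTTG) has reverse complement CAAGTGACACATACGA, which matches the top strand at positions 56–71; primer A anneals to the top strand there with its 3' end pointing upstream toward position 56.
Primer B (TCGGACC) matches the top strand directly at positions 96–102; it anneals to the bottom strand with its 3' end pointing downstream toward position 102.
The 3' ends diverge (primer A extends toward position 1, primer B toward position 125), so the primers never converge on a shared product.

No product — the primers' 3' ends point away from each other.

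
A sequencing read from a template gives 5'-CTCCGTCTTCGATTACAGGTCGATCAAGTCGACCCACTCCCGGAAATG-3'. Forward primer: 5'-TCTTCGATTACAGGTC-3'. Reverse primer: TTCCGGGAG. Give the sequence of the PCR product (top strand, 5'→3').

5'-TCTTCGATTACAGGTCGATCAAGTCGACCCACTCCCGGAA-3'

Forward primer TCTTCGATTACAGGTC is found on the top strand at positions 6–21.
The reverse primer's reverse complement is CTCCCGGAA, which matches the template at positions 37–45.
The product is the template from position 6 through 45 (40 bp).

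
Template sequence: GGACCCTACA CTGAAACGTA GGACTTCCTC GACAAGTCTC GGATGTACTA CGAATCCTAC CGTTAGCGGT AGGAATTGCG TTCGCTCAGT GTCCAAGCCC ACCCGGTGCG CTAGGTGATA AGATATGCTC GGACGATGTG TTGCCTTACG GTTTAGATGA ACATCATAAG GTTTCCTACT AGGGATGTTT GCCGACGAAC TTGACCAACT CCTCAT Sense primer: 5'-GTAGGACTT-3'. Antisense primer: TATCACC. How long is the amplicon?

Forward primer GTAGGACTT is found on the top strand at positions 18–26.
The reverse primer's reverse complement is GGTGATA, which matches the template at positions 114–120.
The product runs from position 18 to position 120, so its length is 120 − 18 + 1 = 103 bp.

103 bp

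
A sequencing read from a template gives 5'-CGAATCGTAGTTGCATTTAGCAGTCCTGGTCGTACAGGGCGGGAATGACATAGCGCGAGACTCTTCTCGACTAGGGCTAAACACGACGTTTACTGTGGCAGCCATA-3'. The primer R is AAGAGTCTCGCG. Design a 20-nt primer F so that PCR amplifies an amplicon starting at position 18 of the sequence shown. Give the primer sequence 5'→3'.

5'-TAGCAGTCCTGGTCGTACAG-3'

The reverse primer's reverse complement CGCGAGACTCTT matches the template at positions 54–65; the product starts at position 18.
The forward primer is identical to the top strand over positions 18–37: TAGCAGTCCTGGTCGTACAG.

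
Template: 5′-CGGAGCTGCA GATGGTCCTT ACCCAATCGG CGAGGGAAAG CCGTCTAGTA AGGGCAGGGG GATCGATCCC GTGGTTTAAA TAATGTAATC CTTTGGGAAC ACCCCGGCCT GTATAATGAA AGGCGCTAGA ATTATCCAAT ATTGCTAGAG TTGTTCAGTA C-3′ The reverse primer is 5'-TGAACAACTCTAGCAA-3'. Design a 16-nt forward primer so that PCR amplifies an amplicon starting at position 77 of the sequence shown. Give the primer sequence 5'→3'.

The reverse primer's reverse complement TTGCTAGAGTTGTTCA matches the template at positions 142–157; the product starts at position 77.
The forward primer is identical to the top strand over positions 77–92: TAAATAATGTAATCCT.

5'-TAAATAATGTAATCCT-3'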